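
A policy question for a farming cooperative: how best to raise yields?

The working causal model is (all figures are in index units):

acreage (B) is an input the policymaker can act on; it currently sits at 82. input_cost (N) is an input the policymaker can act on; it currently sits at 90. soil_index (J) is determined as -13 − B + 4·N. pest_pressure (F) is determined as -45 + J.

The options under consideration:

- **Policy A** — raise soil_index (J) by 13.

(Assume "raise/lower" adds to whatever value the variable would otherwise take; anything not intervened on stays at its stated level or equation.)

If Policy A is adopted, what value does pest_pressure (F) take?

Policy A (J + 13):
  B = 82
  N = 90
  J = -13 − 82 + 4·90 (+13 from intervention) = 278
  F = -45 + 278 = 233

233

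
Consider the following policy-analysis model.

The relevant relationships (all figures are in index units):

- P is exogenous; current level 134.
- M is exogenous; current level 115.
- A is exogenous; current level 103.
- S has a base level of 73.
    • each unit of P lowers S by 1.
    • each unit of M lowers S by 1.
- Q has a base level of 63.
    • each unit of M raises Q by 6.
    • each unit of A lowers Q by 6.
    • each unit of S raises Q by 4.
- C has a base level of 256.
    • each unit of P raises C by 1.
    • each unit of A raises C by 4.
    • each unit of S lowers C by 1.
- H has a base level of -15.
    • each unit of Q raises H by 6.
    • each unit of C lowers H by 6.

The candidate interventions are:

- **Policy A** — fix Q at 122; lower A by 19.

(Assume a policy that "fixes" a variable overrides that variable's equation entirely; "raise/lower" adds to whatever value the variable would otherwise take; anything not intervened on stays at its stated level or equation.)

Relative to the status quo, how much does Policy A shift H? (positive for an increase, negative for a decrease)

Baseline:
  P = 134
  M = 115
  A = 103
  S = 73 − 134 − 115 = -176
  Q = 63 + 6·115 − 6·103 + 4·(-176) = -569
  C = 256 + 134 + 4·103 − (-176) = 978
  H = -15 + 6·(-569) − 6·978 = -9297
Policy A (Q := 122, A − 19):
  P = 134
  M = 115
  A = 103 − 19 = 84
  S = 73 − 134 − 115 = -176
  Q = 122
  C = 256 + 134 + 4·84 − (-176) = 902
  H = -15 + 6·122 − 6·902 = -4695
Change in H: -4695 − (-9297) = 4602

4602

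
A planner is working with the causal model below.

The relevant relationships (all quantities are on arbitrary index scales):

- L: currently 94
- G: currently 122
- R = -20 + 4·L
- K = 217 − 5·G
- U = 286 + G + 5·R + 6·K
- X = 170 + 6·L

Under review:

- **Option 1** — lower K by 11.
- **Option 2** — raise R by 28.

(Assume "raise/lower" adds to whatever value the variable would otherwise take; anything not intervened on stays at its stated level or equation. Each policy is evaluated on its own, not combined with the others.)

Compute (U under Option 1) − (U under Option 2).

-206

Option 1 (K − 11):
  L = 94
  G = 122
  R = -20 + 4·94 = 356
  K = 217 − 5·122 (−11 from intervention) = -404
  U = 286 + 122 + 5·356 + 6·(-404) = -236
Option 2 (R + 28):
  L = 94
  G = 122
  R = -20 + 4·94 (+28 from intervention) = 384
  K = 217 − 5·122 = -393
  U = 286 + 122 + 5·384 + 6·(-393) = -30
U: -236 − (-30) = -206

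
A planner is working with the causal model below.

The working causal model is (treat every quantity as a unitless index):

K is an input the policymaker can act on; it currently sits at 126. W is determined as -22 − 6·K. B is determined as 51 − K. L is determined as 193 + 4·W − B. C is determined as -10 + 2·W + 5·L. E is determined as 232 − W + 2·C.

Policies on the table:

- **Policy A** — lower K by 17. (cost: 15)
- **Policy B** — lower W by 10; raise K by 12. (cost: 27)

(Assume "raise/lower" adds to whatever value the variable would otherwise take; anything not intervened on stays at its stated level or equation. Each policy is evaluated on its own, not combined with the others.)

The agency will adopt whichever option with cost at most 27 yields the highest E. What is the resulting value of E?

-26346

Policy A (K − 17):
  K = 126 − 17 = 109
  W = -22 − 6·109 = -676
  B = 51 − 109 = -58
  L = 193 + 4·(-676) − (-58) = -2453
  C = -10 + 2·(-676) + 5·(-2453) = -13627
  E = 232 − (-676) + 2·(-13627) = -26346
Policy B (W − 10, K + 12):
  K = 126 + 12 = 138
  W = -22 − 6·138 (−10 from intervention) = -860
  B = 51 − 138 = -87
  L = 193 + 4·(-860) − (-87) = -3160
  C = -10 + 2·(-860) + 5·(-3160) = -17530
  E = 232 − (-860) + 2·(-17530) = -33968
Comparing — Policy A: E=-26346, Policy B: E=-33968. Highest is -26346 (Policy A).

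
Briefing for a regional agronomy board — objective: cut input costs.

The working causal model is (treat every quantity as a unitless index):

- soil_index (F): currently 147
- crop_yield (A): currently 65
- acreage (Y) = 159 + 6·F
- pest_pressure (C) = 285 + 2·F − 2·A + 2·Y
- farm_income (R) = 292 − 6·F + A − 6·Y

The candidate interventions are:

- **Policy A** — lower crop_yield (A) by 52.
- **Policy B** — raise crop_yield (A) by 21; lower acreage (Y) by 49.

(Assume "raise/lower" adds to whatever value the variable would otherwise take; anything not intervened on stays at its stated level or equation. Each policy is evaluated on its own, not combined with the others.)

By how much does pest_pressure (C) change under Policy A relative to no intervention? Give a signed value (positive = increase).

Baseline:
  F = 147
  A = 65
  Y = 159 + 6·147 = 1041
  C = 285 + 2·147 − 2·65 + 2·1041 = 2531
Policy A (A − 52):
  F = 147
  A = 65 − 52 = 13
  Y = 159 + 6·147 = 1041
  C = 285 + 2·147 − 2·13 + 2·1041 = 2635
Change in C: 2635 − 2531 = 104

104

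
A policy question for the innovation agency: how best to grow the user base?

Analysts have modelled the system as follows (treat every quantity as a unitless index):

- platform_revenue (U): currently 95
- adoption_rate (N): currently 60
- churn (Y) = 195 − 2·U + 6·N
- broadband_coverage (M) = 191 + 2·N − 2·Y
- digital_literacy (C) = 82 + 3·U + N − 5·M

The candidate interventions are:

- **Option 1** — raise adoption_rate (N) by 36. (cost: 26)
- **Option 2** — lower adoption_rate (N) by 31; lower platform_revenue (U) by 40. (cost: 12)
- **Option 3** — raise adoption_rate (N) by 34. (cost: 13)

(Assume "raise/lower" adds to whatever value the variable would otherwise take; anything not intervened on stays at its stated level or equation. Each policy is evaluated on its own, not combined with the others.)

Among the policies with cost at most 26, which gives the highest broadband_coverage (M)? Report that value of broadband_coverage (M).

Option 1 (N + 36):
  U = 95
  N = 60 + 36 = 96
  Y = 195 − 2·95 + 6·96 = 581
  M = 191 + 2·96 − 2·581 = -779
Option 2 (N − 31, U − 40):
  U = 95 − 40 = 55
  N = 60 − 31 = 29
  Y = 195 − 2·55 + 6·29 = 259
  M = 191 + 2·29 − 2·259 = -269
Option 3 (N + 34):
  U = 95
  N = 60 + 34 = 94
  Y = 195 − 2·95 + 6·94 = 569
  M = 191 + 2·94 − 2·569 = -759
Comparing — Option 1: M=-779, Option 2: M=-269, Option 3: M=-759. Highest is -269 (Option 2).

-269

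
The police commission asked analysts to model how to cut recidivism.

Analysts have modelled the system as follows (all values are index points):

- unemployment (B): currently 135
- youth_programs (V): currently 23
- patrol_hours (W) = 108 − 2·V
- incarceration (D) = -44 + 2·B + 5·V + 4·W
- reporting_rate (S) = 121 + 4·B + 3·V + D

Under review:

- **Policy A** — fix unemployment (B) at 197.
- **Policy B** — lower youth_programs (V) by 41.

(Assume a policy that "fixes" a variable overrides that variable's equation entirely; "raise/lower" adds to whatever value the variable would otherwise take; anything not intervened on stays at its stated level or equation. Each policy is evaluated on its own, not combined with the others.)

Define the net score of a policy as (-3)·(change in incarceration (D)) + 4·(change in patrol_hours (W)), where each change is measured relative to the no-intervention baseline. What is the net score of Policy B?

-41

Baseline:
  B = 135
  V = 23
  W = 108 − 2·23 = 62
  D = -44 + 2·135 + 5·23 + 4·62 = 589
Policy B (V − 41):
  B = 135
  V = 23 − 41 = -18
  W = 108 − 2·(-18) = 144
  D = -44 + 2·135 + 5·(-18) + 4·144 = 712
ΔD = 712 − 589 = 123; ΔW = 144 − 62 = 82
Score = (-3)·123 + 4·82 = -41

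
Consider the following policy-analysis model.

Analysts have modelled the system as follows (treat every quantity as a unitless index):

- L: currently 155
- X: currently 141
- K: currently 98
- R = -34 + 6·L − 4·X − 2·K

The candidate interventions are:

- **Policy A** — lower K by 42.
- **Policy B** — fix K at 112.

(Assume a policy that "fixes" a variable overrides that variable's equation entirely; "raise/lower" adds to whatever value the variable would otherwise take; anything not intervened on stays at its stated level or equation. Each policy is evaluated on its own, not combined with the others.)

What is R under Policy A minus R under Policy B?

112

Policy A (K − 42):
  L = 155
  X = 141
  K = 98 − 42 = 56
  R = -34 + 6·155 − 4·141 − 2·56 = 220
Policy B (K := 112):
  L = 155
  X = 141
  K = 112
  R = -34 + 6·155 − 4·141 − 2·112 = 108
R: 220 − 108 = 112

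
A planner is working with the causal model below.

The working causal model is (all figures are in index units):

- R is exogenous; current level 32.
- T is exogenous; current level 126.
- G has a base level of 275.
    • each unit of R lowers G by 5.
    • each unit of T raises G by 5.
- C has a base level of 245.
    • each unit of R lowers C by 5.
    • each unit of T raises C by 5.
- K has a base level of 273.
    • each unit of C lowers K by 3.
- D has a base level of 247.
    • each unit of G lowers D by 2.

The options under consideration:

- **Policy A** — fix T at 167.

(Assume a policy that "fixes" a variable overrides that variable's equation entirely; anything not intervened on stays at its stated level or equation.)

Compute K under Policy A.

Policy A (T := 167):
  R = 32
  T = 167
  C = 245 − 5·32 + 5·167 = 920
  K = 273 − 3·920 = -2487

-2487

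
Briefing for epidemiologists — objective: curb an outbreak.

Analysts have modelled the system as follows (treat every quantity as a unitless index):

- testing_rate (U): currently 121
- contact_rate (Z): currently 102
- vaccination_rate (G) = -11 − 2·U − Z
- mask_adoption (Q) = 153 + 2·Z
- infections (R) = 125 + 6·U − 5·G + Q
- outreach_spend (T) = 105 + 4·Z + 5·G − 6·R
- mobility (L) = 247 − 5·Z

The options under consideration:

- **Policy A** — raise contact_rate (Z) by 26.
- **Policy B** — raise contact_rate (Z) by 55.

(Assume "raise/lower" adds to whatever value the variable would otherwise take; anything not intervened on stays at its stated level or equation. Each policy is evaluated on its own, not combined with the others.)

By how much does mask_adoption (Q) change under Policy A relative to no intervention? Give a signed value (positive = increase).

52

Baseline:
  Z = 102
  Q = 153 + 2·102 = 357
Policy A (Z + 26):
  Z = 102 + 26 = 128
  Q = 153 + 2·128 = 409
Change in Q: 409 − 357 = 52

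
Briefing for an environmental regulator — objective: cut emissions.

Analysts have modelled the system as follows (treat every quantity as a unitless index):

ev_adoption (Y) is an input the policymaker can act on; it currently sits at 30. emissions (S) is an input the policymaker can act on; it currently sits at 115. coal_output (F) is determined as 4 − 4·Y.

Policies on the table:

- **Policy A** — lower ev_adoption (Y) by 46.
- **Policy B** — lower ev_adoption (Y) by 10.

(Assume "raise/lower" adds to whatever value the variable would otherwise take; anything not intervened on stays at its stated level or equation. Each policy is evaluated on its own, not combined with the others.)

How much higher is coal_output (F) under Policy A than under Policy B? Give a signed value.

Policy A (Y − 46):
  Y = 30 − 46 = -16
  F = 4 − 4·(-16) = 68
Policy B (Y − 10):
  Y = 30 − 10 = 20
  F = 4 − 4·20 = -76
F: 68 − (-76) = 144

144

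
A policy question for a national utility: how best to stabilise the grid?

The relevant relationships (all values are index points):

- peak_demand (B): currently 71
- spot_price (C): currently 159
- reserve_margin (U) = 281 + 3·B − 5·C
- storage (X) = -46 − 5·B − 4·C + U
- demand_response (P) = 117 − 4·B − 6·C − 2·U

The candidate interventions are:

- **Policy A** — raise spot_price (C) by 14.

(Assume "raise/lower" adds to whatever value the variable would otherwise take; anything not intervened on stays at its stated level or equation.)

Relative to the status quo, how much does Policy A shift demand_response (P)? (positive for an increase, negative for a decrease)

Baseline:
  B = 71
  C = 159
  U = 281 + 3·71 − 5·159 = -301
  P = 117 − 4·71 − 6·159 − 2·(-301) = -519
Policy A (C + 14):
  B = 71
  C = 159 + 14 = 173
  U = 281 + 3·71 − 5·173 = -371
  P = 117 − 4·71 − 6·173 − 2·(-371) = -463
Change in P: -463 − (-519) = 56

56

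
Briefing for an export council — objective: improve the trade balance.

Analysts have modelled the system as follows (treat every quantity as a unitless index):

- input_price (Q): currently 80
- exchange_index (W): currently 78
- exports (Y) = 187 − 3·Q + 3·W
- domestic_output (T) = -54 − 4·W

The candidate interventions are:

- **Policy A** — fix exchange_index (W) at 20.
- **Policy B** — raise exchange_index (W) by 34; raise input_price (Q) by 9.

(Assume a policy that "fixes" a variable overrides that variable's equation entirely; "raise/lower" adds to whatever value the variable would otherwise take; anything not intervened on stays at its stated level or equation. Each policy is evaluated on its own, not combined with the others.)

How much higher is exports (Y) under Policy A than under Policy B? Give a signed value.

-249

Policy A (W := 20):
  Q = 80
  W = 20
  Y = 187 − 3·80 + 3·20 = 7
Policy B (W + 34, Q + 9):
  Q = 80 + 9 = 89
  W = 78 + 34 = 112
  Y = 187 − 3·89 + 3·112 = 256
Y: 7 − 256 = -249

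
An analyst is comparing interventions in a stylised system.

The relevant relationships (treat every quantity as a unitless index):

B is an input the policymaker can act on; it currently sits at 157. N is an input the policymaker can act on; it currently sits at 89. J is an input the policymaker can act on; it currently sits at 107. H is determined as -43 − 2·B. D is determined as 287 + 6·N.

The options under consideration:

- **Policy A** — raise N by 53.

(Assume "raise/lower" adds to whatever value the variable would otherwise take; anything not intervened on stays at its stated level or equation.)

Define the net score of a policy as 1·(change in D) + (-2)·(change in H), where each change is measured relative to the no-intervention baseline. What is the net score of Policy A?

318

Baseline:
  B = 157
  N = 89
  H = -43 − 2·157 = -357
  D = 287 + 6·89 = 821
Policy A (N + 53):
  B = 157
  N = 89 + 53 = 142
  H = -43 − 2·157 = -357
  D = 287 + 6·142 = 1139
ΔD = 1139 − 821 = 318; ΔH = -357 − (-357) = 0
Score = 1·318 + (-2)·0 = 318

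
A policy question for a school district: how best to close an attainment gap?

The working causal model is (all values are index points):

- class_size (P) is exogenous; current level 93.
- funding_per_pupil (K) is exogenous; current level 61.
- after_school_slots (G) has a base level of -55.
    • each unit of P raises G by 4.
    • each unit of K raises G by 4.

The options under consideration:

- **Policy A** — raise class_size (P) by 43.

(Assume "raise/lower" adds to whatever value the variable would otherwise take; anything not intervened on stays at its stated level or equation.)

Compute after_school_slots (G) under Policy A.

Policy A (P + 43):
  P = 93 + 43 = 136
  K = 61
  G = -55 + 4·136 + 4·61 = 733

733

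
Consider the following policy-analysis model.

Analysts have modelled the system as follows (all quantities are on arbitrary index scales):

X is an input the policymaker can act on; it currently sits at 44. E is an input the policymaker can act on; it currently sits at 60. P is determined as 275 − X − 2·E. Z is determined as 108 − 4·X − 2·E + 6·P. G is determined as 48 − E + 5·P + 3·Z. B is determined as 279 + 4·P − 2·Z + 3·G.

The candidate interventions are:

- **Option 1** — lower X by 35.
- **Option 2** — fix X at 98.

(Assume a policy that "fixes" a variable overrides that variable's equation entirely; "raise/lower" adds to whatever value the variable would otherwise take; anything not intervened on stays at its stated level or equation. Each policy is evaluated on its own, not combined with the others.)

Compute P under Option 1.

Option 1 (X − 35):
  X = 44 − 35 = 9
  E = 60
  P = 275 − 9 − 2·60 = 146

146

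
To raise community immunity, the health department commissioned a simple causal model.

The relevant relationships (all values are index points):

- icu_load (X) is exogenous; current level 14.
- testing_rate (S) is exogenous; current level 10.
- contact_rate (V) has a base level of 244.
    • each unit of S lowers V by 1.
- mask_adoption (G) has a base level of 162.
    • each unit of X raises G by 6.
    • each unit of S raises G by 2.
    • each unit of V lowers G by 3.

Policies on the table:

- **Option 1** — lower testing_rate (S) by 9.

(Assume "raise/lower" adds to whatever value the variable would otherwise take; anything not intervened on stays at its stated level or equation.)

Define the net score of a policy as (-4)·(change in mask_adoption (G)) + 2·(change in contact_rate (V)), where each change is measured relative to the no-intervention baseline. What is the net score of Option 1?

Baseline:
  X = 14
  S = 10
  V = 244 − 10 = 234
  G = 162 + 6·14 + 2·10 − 3·234 = -436
Option 1 (S − 9):
  X = 14
  S = 10 − 9 = 1
  V = 244 − 1 = 243
  G = 162 + 6·14 + 2·1 − 3·243 = -481
ΔG = -481 − (-436) = -45; ΔV = 243 − 234 = 9
Score = (-4)·(-45) + 2·9 = 198

198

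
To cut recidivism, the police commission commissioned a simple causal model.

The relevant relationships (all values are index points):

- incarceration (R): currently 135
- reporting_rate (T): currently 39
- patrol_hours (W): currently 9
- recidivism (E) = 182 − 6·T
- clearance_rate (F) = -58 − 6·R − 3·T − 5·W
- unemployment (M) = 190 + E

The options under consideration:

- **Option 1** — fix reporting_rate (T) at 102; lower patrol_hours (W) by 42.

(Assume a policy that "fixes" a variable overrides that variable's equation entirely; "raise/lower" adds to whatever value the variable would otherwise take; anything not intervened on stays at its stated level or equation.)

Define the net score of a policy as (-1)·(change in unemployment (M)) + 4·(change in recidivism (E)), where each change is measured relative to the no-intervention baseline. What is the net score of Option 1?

-1134

Baseline:
  T = 39
  E = 182 − 6·39 = -52
  M = 190 + (-52) = 138
Option 1 (T := 102, W − 42):
  T = 102
  E = 182 − 6·102 = -430
  M = 190 + (-430) = -240
ΔM = -240 − 138 = -378; ΔE = -430 − (-52) = -378
Score = (-1)·(-378) + 4·(-378) = -1134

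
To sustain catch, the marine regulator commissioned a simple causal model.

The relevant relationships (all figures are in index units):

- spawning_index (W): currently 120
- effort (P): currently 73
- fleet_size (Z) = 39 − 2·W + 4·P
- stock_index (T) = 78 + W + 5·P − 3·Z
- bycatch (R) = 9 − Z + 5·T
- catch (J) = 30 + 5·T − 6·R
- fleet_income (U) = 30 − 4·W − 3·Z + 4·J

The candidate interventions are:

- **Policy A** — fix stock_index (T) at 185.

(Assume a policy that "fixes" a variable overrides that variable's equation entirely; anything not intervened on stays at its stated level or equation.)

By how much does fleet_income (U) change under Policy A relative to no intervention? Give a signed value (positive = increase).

Baseline:
  W = 120
  P = 73
  Z = 39 − 2·120 + 4·73 = 91
  T = 78 + 120 + 5·73 − 3·91 = 290
  R = 9 − 91 + 5·290 = 1368
  J = 30 + 5·290 − 6·1368 = -6728
  U = 30 − 4·120 − 3·91 + 4·(-6728) = -27635
Policy A (T := 185):
  W = 120
  P = 73
  Z = 39 − 2·120 + 4·73 = 91
  T = 185
  R = 9 − 91 + 5·185 = 843
  J = 30 + 5·185 − 6·843 = -4103
  U = 30 − 4·120 − 3·91 + 4·(-4103) = -17135
Change in U: -17135 − (-27635) = 10500

10500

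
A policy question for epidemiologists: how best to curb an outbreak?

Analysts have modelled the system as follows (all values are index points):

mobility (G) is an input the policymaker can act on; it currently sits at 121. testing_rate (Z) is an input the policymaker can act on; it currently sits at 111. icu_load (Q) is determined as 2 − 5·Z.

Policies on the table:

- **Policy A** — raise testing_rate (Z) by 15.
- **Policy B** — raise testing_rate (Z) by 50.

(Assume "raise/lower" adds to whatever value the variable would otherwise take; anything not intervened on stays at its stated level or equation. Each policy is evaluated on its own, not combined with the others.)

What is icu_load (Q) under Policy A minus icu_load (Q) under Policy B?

Policy A (Z + 15):
  Z = 111 + 15 = 126
  Q = 2 − 5·126 = -628
Policy B (Z + 50):
  Z = 111 + 50 = 161
  Q = 2 − 5·161 = -803
Q: -628 − (-803) = 175

175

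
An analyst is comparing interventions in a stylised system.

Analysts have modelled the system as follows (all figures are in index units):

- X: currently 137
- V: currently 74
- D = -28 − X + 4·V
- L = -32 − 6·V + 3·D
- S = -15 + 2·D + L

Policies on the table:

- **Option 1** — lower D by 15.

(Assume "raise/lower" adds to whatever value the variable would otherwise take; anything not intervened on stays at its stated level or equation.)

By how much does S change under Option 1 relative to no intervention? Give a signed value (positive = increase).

Baseline:
  X = 137
  V = 74
  D = -28 − 137 + 4·74 = 131
  L = -32 − 6·74 + 3·131 = -83
  S = -15 + 2·131 + (-83) = 164
Option 1 (D − 15):
  X = 137
  V = 74
  D = -28 − 137 + 4·74 (−15 from intervention) = 116
  L = -32 − 6·74 + 3·116 = -128
  S = -15 + 2·116 + (-128) = 89
Change in S: 89 − 164 = -75

-75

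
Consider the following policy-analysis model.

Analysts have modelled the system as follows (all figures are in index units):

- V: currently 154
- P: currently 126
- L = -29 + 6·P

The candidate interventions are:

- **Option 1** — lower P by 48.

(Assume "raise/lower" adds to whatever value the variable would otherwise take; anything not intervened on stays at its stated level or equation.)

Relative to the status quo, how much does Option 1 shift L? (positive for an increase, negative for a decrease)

-288

Baseline:
  P = 126
  L = -29 + 6·126 = 727
Option 1 (P − 48):
  P = 126 − 48 = 78
  L = -29 + 6·78 = 439
Change in L: 439 − 727 = -288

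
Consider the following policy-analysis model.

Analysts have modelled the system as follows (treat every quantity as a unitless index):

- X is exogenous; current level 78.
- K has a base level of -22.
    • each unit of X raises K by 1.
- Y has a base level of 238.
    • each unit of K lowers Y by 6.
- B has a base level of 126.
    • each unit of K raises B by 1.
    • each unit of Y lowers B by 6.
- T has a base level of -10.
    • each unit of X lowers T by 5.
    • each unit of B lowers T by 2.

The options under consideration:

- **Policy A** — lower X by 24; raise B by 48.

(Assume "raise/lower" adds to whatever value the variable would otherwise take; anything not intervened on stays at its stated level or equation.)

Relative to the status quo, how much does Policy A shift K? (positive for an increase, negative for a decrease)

Baseline:
  X = 78
  K = -22 + 78 = 56
Policy A (X − 24, B + 48):
  X = 78 − 24 = 54
  K = -22 + 54 = 32
Change in K: 32 − 56 = -24

-24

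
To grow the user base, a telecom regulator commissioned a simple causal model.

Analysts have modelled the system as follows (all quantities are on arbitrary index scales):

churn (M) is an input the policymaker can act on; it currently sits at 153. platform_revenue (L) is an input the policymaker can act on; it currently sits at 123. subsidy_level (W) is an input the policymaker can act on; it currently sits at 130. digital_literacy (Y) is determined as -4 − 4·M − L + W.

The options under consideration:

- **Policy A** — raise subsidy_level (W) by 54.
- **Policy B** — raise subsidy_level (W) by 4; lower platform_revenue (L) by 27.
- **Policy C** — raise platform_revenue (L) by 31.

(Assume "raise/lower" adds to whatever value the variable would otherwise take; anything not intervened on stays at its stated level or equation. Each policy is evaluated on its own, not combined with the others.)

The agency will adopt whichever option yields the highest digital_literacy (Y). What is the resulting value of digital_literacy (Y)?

-555

Policy A (W + 54):
  M = 153
  L = 123
  W = 130 + 54 = 184
  Y = -4 − 4·153 − 123 + 184 = -555
Policy B (W + 4, L − 27):
  M = 153
  L = 123 − 27 = 96
  W = 130 + 4 = 134
  Y = -4 − 4·153 − 96 + 134 = -578
Policy C (L + 31):
  M = 153
  L = 123 + 31 = 154
  W = 130
  Y = -4 − 4·153 − 154 + 130 = -640
Comparing — Policy A: Y=-555, Policy B: Y=-578, Policy C: Y=-640. Highest is -555 (Policy A).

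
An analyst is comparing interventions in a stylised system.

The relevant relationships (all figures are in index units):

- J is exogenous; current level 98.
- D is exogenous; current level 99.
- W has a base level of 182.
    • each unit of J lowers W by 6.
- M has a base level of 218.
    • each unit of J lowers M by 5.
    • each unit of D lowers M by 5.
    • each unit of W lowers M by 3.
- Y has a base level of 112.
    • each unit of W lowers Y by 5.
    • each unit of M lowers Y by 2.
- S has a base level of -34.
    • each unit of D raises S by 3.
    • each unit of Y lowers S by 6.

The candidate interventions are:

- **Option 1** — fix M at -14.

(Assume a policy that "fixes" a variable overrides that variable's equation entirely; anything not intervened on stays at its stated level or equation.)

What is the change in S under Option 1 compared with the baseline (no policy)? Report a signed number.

-5580

Baseline:
  J = 98
  D = 99
  W = 182 − 6·98 = -406
  M = 218 − 5·98 − 5·99 − 3·(-406) = 451
  Y = 112 − 5·(-406) − 2·451 = 1240
  S = -34 + 3·99 − 6·1240 = -7177
Option 1 (M := -14):
  J = 98
  D = 99
  W = 182 − 6·98 = -406
  M = -14
  Y = 112 − 5·(-406) − 2·(-14) = 2170
  S = -34 + 3·99 − 6·2170 = -12757
Change in S: -12757 − (-7177) = -5580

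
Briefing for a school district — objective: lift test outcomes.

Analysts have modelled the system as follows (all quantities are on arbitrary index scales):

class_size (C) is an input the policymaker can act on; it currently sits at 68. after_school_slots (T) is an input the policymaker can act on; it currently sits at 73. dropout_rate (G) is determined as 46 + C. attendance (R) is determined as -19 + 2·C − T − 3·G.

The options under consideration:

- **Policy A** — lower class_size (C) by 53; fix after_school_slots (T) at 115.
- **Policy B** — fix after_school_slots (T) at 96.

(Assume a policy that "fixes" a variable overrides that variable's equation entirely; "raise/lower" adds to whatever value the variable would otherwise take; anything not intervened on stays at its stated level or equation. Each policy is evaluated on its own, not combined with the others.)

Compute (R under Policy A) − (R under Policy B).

Policy A (C − 53, T := 115):
  C = 68 − 53 = 15
  T = 115
  G = 46 + 15 = 61
  R = -19 + 2·15 − 115 − 3·61 = -287
Policy B (T := 96):
  C = 68
  T = 96
  G = 46 + 68 = 114
  R = -19 + 2·68 − 96 − 3·114 = -321
R: -287 − (-321) = 34

34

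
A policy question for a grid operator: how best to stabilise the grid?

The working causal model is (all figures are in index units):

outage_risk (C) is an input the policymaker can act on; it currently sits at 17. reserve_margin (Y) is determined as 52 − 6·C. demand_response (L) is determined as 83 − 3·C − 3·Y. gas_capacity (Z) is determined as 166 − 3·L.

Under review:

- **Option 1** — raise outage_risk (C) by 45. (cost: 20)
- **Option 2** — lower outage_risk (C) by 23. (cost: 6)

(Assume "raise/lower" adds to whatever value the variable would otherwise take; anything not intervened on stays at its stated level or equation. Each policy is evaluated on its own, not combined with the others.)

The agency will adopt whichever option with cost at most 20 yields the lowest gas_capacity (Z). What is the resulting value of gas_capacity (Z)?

-2405

Option 1 (C + 45):
  C = 17 + 45 = 62
  Y = 52 − 6·62 = -320
  L = 83 − 3·62 − 3·(-320) = 857
  Z = 166 − 3·857 = -2405
Option 2 (C − 23):
  C = 17 − 23 = -6
  Y = 52 − 6·(-6) = 88
  L = 83 − 3·(-6) − 3·88 = -163
  Z = 166 − 3·(-163) = 655
Comparing — Option 1: Z=-2405, Option 2: Z=655. Lowest is -2405 (Option 1).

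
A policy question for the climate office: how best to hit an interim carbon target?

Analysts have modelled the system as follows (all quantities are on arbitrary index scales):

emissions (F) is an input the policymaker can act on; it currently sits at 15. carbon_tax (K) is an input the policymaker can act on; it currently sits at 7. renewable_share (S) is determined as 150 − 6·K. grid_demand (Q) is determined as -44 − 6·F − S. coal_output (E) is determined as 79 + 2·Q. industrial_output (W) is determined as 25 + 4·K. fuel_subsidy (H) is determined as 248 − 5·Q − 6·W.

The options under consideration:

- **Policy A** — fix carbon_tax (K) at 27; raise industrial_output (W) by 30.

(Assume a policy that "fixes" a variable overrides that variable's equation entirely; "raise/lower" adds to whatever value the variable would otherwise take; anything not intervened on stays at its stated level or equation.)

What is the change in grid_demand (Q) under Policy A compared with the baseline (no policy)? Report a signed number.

Baseline:
  F = 15
  K = 7
  S = 150 − 6·7 = 108
  Q = -44 − 6·15 − 108 = -242
Policy A (K := 27, W + 30):
  F = 15
  K = 27
  S = 150 − 6·27 = -12
  Q = -44 − 6·15 − (-12) = -122
Change in Q: -122 − (-242) = 120

120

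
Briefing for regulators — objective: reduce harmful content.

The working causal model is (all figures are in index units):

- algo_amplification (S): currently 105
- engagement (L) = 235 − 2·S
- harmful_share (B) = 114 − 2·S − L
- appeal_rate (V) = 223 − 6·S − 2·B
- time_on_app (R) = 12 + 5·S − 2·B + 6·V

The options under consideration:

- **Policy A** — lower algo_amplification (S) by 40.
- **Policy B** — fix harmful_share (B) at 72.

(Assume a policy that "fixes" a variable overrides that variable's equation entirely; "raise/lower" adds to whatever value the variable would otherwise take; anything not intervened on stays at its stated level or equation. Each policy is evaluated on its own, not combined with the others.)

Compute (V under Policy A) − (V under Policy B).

626

Policy A (S − 40):
  S = 105 − 40 = 65
  L = 235 − 2·65 = 105
  B = 114 − 2·65 − 105 = -121
  V = 223 − 6·65 − 2·(-121) = 75
Policy B (B := 72):
  S = 105
  L = 235 − 2·105 = 25
  B = 72
  V = 223 − 6·105 − 2·72 = -551
V: 75 − (-551) = 626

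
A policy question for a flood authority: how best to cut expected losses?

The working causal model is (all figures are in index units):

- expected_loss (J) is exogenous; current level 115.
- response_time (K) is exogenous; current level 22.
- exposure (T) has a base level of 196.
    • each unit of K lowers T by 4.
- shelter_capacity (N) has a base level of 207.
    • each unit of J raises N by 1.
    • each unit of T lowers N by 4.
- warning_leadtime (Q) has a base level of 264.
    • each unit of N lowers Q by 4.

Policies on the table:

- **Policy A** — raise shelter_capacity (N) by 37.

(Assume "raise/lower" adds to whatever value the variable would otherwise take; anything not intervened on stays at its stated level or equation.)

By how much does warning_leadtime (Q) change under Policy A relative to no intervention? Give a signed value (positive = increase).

-148

Baseline:
  J = 115
  K = 22
  T = 196 − 4·22 = 108
  N = 207 + 115 − 4·108 = -110
  Q = 264 − 4·(-110) = 704
Policy A (N + 37):
  J = 115
  K = 22
  T = 196 − 4·22 = 108
  N = 207 + 115 − 4·108 (+37 from intervention) = -73
  Q = 264 − 4·(-73) = 556
Change in Q: 556 − 704 = -148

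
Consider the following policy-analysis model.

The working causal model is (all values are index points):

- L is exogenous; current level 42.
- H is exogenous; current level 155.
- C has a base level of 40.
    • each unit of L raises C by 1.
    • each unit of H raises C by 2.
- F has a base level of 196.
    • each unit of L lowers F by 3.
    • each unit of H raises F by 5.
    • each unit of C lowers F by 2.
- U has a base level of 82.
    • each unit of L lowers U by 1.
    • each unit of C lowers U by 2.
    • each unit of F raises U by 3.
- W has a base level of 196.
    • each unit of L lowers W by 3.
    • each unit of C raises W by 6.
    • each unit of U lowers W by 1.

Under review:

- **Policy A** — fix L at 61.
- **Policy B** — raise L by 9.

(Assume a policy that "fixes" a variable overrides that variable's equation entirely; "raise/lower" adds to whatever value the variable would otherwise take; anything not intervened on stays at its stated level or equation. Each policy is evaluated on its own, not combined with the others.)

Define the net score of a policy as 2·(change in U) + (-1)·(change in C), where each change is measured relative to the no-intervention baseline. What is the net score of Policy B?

Baseline:
  L = 42
  H = 155
  C = 40 + 42 + 2·155 = 392
  F = 196 − 3·42 + 5·155 − 2·392 = 61
  U = 82 − 42 − 2·392 + 3·61 = -561
Policy B (L + 9):
  L = 42 + 9 = 51
  H = 155
  C = 40 + 51 + 2·155 = 401
  F = 196 − 3·51 + 5·155 − 2·401 = 16
  U = 82 − 51 − 2·401 + 3·16 = -723
ΔU = -723 − (-561) = -162; ΔC = 401 − 392 = 9
Score = 2·(-162) + (-1)·9 = -333

-333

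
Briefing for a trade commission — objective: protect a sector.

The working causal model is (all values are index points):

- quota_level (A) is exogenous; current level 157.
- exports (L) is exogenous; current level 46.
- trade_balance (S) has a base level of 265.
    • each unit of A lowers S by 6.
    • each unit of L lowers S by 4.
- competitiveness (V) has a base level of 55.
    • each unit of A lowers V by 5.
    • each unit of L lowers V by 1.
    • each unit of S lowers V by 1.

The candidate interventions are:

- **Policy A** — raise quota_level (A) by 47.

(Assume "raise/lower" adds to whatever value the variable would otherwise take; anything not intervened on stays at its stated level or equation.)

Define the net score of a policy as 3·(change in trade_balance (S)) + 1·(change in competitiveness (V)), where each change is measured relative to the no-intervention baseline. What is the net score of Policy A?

-799

Baseline:
  A = 157
  L = 46
  S = 265 − 6·157 − 4·46 = -861
  V = 55 − 5·157 − 46 − (-861) = 85
Policy A (A + 47):
  A = 157 + 47 = 204
  L = 46
  S = 265 − 6·204 − 4·46 = -1143
  V = 55 − 5·204 − 46 − (-1143) = 132
ΔS = -1143 − (-861) = -282; ΔV = 132 − 85 = 47
Score = 3·(-282) + 1·47 = -799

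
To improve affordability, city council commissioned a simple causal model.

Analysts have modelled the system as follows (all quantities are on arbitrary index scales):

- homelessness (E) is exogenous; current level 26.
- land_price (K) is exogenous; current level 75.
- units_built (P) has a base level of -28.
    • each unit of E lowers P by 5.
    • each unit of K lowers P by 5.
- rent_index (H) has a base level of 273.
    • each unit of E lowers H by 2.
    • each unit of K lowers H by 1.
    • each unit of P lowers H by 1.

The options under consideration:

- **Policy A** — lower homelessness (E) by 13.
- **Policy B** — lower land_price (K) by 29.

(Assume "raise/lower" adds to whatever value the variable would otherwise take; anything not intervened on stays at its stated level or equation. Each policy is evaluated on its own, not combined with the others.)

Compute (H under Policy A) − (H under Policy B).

Policy A (E − 13):
  E = 26 − 13 = 13
  K = 75
  P = -28 − 5·13 − 5·75 = -468
  H = 273 − 2·13 − 75 − (-468) = 640
Policy B (K − 29):
  E = 26
  K = 75 − 29 = 46
  P = -28 − 5·26 − 5·46 = -388
  H = 273 − 2·26 − 46 − (-388) = 563
H: 640 − 563 = 77

77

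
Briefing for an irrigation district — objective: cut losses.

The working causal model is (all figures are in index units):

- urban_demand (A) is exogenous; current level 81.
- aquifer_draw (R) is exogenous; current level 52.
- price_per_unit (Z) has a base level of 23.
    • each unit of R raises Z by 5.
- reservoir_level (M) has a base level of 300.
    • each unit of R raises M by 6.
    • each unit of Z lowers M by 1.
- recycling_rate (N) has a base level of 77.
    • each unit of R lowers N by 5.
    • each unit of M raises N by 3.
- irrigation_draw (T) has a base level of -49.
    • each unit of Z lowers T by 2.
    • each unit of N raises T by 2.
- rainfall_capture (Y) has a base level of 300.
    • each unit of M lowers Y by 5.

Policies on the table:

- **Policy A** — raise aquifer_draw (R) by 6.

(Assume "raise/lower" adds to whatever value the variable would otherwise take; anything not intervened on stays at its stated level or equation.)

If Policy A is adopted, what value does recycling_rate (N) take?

Policy A (R + 6):
  R = 52 + 6 = 58
  Z = 23 + 5·58 = 313
  M = 300 + 6·58 − 313 = 335
  N = 77 − 5·58 + 3·335 = 792

792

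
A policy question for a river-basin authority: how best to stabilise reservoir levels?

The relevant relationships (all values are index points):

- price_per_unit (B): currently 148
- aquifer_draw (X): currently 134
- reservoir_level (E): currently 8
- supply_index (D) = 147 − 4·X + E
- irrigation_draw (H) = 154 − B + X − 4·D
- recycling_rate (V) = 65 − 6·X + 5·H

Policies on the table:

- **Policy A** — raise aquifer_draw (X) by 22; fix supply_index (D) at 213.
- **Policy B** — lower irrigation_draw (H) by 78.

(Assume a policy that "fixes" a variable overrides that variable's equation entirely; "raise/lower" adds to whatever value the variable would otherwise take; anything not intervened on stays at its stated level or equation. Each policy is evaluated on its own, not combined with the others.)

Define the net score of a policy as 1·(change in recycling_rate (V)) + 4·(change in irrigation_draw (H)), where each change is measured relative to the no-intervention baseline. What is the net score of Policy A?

-21318

Baseline:
  B = 148
  X = 134
  E = 8
  D = 147 − 4·134 + 8 = -381
  H = 154 − 148 + 134 − 4·(-381) = 1664
  V = 65 − 6·134 + 5·1664 = 7581
Policy A (X + 22, D := 213):
  B = 148
  X = 134 + 22 = 156
  E = 8
  D = 213
  H = 154 − 148 + 156 − 4·213 = -690
  V = 65 − 6·156 + 5·(-690) = -4321
ΔV = -4321 − 7581 = -11902; ΔH = -690 − 1664 = -2354
Score = 1·(-11902) + 4·(-2354) = -21318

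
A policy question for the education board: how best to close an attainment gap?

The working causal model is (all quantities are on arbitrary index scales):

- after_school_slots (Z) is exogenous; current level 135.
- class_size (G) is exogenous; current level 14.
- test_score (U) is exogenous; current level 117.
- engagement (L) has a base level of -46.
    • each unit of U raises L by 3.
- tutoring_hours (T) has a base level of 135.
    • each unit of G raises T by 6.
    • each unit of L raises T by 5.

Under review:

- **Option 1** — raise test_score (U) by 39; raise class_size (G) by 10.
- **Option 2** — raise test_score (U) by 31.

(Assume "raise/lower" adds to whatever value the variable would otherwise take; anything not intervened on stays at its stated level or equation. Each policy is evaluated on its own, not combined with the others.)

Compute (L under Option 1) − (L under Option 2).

Option 1 (U + 39, G + 10):
  U = 117 + 39 = 156
  L = -46 + 3·156 = 422
Option 2 (U + 31):
  U = 117 + 31 = 148
  L = -46 + 3·148 = 398
L: 422 − 398 = 24

24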